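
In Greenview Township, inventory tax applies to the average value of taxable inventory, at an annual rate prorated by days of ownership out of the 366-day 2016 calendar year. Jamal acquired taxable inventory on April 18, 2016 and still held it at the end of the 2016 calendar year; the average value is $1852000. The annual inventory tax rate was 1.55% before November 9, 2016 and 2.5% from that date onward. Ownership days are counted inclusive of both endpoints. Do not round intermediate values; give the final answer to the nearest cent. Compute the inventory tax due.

$22783.14

April 18 – November 8, 2016: 205 days at 1.55% → $1852000 × 1.55% × 205/366 = $16078.4973
November 9 – December 31, 2016: 53 days at 2.5% → $1852000 × 2.5% × 53/366 = $6704.6448
Total = $22783.1421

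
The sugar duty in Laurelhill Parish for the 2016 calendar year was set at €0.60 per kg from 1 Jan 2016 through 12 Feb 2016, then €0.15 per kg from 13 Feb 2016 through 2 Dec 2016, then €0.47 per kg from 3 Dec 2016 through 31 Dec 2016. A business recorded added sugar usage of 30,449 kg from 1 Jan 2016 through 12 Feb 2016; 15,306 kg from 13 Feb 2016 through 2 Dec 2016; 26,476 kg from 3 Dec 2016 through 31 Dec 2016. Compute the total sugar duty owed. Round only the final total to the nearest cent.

1 Jan – 12 Feb 2016: 30,449 kg at €0.60/kg → €18,269.40
13 Feb – 2 Dec 2016: 15,306 kg at €0.15/kg → €2,295.90
3 Dec – 31 Dec 2016: 26,476 kg at €0.47/kg → €12,443.72

€33,009.02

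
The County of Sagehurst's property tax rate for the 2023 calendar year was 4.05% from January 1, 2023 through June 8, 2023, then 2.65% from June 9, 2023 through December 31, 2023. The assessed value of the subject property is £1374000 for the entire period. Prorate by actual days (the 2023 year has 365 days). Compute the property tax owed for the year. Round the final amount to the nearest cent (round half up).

£44790.52

January 1 – June 8, 2023: 159 days at 4.05% → £1374000 × 4.05% × 159/365 = £24240.7479
June 9 – December 31, 2023: 206 days at 2.65% → £1374000 × 2.65% × 206/365 = £20549.7699
Total = £44790.5178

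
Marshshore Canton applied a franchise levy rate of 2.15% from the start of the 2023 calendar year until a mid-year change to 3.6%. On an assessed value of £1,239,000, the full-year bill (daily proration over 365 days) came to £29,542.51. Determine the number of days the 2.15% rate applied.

306 days

Let d = days at the first rate; then 365 − d days at the second rate.
£1,239,000 × [2.15%·d + 3.6%·(365−d)] / 365 = £29,542.51
Solving gives d = 306, so the new rate took effect on 3 November 2023.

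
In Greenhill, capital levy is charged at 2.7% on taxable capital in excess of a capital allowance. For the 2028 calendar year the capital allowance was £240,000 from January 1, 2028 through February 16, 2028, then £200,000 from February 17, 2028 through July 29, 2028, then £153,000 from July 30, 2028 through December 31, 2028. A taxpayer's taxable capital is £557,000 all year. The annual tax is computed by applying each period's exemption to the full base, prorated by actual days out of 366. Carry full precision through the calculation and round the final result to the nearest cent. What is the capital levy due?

£10,037.73

January 1 – February 16, 2028: 47 days, exemption £240,000 → (£557,000 − £240,000) × 2.7% × 47/366 = £1,099.1066
February 17 – July 29, 2028: 164 days, exemption £200,000 → (£557,000 − £200,000) × 2.7% × 164/366 = £4,319.1148
July 30 – December 31, 2028: 155 days, exemption £153,000 → (£557,000 − £153,000) × 2.7% × 155/366 = £4,619.5082
Total = £10,037.7295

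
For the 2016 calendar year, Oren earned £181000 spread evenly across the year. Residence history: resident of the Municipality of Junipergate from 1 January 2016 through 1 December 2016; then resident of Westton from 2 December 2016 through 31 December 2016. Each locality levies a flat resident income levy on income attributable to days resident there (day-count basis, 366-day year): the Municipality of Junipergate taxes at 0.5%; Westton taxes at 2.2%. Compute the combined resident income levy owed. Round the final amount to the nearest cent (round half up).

The Municipality of Junipergate, 1 January – 1 December 2016: 336 days → £181000 × 0.5% × 336/366 = £830.8197
Westton, 2 December – 31 December 2016: 30 days → £181000 × 2.2% × 30/366 = £326.3934
Total = £1157.2131

£1157.21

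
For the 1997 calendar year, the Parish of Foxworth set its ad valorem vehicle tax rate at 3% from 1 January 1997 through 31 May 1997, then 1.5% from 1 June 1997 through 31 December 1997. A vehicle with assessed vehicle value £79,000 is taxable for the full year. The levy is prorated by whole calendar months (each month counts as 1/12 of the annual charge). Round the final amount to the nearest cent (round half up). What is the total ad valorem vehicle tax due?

1 January – 31 May 1997: 5 months at 3% → £79,000 × 3% × 5/12 = £987.5000
1 June – 31 December 1997: 7 months at 1.5% → £79,000 × 1.5% × 7/12 = £691.2500
Total = £1,678.7500

£1,678.75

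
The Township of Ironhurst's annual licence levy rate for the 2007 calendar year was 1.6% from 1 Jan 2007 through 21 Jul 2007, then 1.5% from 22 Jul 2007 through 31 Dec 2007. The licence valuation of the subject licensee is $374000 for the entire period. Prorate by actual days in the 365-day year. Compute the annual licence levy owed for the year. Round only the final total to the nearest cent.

1 Jan – 21 Jul 2007: 202 days at 1.6% → $374000 × 1.6% × 202/365 = $3311.6932
22 Jul – 31 Dec 2007: 163 days at 1.5% → $374000 × 1.5% × 163/365 = $2505.2877
Total = $5816.9808

$5816.98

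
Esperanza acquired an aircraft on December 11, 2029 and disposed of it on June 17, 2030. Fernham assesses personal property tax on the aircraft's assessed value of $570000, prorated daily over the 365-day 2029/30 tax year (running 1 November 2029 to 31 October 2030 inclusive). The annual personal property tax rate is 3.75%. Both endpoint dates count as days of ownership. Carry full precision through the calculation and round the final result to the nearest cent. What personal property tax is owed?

Days held (December 11, 2029 – June 17, 2030): 189 out of 365
Tax = $570000 × 3.75% × 189/365 = $11068.1507

$11068.15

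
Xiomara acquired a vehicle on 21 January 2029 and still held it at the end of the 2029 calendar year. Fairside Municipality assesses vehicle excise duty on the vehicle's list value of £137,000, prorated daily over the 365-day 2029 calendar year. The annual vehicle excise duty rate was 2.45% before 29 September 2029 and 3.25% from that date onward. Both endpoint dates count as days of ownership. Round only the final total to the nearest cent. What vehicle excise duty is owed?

21 January – 28 September 2029: 251 days at 2.45% → £137,000 × 2.45% × 251/365 = £2,308.1685
29 September – 31 December 2029: 94 days at 3.25% → £137,000 × 3.25% × 94/365 = £1,146.6712
Total = £3,454.8397

£3,454.84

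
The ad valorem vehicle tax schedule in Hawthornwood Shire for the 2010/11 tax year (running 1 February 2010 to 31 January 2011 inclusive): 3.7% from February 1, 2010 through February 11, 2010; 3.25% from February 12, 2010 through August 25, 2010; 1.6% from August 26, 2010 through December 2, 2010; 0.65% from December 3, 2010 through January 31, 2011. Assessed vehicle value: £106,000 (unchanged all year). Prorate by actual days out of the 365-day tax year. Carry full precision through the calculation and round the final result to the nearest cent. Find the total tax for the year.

£2,531.95

February 1 – February 11, 2010: 11 days at 3.7% → £106,000 × 3.7% × 11/365 = £118.1973
February 12 – August 25, 2010: 195 days at 3.25% → £106,000 × 3.25% × 195/365 = £1,840.4795
August 26 – December 2, 2010: 99 days at 1.6% → £106,000 × 1.6% × 99/365 = £460.0110
December 3, 2010 – January 31, 2011: 60 days at 0.65% → £106,000 × 0.65% × 60/365 = £113.2603
Total = £2,531.9479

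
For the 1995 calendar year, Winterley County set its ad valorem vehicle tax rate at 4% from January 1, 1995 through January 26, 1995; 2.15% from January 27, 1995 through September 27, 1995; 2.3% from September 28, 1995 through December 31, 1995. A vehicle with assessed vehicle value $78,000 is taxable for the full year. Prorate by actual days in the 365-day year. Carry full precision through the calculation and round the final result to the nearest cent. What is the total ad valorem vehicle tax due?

$1,810.24

January 1 – January 26, 1995: 26 days at 4% → $78,000 × 4% × 26/365 = $222.2466
January 27 – September 27, 1995: 244 days at 2.15% → $78,000 × 2.15% × 244/365 = $1,121.0630
September 28 – December 31, 1995: 95 days at 2.3% → $78,000 × 2.3% × 95/365 = $466.9315
Total = $1,810.2411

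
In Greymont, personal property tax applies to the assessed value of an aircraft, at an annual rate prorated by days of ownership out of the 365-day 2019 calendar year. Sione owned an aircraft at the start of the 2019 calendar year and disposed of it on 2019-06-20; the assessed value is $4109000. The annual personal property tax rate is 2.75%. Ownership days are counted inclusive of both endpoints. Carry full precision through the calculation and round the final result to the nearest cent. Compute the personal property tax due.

Days held (2019-01-01 to 2019-06-20): 171 out of 365
Tax = $4109000 × 2.75% × 171/365 = $52938.5548

$52938.55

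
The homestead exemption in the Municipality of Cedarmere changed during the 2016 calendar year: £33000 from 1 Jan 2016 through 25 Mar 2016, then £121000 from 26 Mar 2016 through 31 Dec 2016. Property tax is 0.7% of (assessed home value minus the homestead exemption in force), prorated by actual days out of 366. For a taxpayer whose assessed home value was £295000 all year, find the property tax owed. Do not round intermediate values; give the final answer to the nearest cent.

£1361.06

1 Jan – 25 Mar 2016: 85 days, exemption £33000 → (£295000 − £33000) × 0.7% × 85/366 = £425.9290
26 Mar – 31 Dec 2016: 281 days, exemption £121000 → (£295000 − £121000) × 0.7% × 281/366 = £935.1311
Total = £1361.0601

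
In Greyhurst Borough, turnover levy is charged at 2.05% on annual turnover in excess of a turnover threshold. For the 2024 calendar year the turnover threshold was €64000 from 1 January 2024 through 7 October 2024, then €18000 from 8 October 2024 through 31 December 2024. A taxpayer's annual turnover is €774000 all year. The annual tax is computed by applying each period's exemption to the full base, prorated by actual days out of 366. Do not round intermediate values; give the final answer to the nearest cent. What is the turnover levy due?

1 January – 7 October 2024: 281 days, exemption €64000 → (€774000 − €64000) × 2.05% × 281/366 = €11174.7404
8 October – 31 December 2024: 85 days, exemption €18000 → (€774000 − €18000) × 2.05% × 85/366 = €3599.2623
Total = €14774.0027

€14774.00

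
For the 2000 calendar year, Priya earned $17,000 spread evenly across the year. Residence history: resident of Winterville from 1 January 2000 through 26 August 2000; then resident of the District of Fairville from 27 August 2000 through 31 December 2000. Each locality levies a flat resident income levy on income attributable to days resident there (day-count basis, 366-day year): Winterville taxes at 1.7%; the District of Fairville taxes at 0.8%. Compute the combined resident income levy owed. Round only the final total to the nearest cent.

$235.91

Winterville, 1 January – 26 August 2000: 239 days → $17,000 × 1.7% × 239/366 = $188.7186
The District of Fairville, 27 August – 31 December 2000: 127 days → $17,000 × 0.8% × 127/366 = $47.1913
Total = $235.9098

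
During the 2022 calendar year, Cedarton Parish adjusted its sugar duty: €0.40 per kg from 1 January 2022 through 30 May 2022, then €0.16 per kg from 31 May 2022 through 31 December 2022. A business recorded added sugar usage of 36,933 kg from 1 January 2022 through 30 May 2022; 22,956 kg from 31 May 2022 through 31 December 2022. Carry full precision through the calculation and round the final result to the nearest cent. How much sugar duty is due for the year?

1 January – 30 May 2022: 36,933 kg at €0.40/kg → €14,773.20
31 May – 31 December 2022: 22,956 kg at €0.16/kg → €3,672.96

€18,446.16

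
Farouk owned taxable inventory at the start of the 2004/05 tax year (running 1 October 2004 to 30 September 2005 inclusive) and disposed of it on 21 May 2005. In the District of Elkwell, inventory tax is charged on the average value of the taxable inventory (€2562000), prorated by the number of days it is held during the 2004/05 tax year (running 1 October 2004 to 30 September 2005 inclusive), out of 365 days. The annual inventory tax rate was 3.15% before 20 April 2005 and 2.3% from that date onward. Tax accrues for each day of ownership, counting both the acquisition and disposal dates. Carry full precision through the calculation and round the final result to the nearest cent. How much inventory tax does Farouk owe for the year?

1 October 2004 – 19 April 2005: 201 days at 3.15% → €2562000 × 3.15% × 201/365 = €44441.9260
20 April – 21 May 2005: 32 days at 2.3% → €2562000 × 2.3% × 32/365 = €5166.1151
Total = €49608.0411

€49608.04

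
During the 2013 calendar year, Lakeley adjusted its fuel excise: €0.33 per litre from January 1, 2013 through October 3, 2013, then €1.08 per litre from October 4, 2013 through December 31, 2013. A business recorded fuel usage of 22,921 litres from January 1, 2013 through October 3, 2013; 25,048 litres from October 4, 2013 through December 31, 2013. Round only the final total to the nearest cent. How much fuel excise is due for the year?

€34,615.77

January 1 – October 3, 2013: 22,921 litres at €0.33/litre → €7,563.93
October 4 – December 31, 2013: 25,048 litres at €1.08/litre → €27,051.84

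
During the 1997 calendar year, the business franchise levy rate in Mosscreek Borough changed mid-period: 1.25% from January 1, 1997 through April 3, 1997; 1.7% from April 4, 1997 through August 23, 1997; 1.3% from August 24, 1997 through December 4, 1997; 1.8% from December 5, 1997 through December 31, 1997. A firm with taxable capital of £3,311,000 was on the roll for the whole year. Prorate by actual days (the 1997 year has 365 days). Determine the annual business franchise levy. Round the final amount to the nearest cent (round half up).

January 1 – April 3, 1997: 93 days at 1.25% → £3,311,000 × 1.25% × 93/365 = £10,545.3082
April 4 – August 23, 1997: 142 days at 1.7% → £3,311,000 × 1.7% × 142/365 = £21,897.9562
August 24 – December 4, 1997: 103 days at 1.3% → £3,311,000 × 1.3% × 103/365 = £12,146.3808
December 5 – December 31, 1997: 27 days at 1.8% → £3,311,000 × 1.8% × 27/365 = £4,408.6192
Total = £48,998.2644

£48,998.26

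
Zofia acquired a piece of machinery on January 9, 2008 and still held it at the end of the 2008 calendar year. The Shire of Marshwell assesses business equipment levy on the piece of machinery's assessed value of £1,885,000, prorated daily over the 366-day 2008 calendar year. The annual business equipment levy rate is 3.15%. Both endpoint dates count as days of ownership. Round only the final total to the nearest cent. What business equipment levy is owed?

£58,079.63

Days held (January 9 – December 31, 2008): 358 out of 366
Tax = £1,885,000 × 3.15% × 358/366 = £58,079.6311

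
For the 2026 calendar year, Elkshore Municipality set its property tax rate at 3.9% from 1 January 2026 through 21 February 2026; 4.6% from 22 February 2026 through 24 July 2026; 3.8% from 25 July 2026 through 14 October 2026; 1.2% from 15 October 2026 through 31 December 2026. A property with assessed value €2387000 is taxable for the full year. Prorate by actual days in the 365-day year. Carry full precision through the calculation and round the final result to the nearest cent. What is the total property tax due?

€85788.13

1 January – 21 February 2026: 52 days at 3.9% → €2387000 × 3.9% × 52/365 = €13262.5644
22 February – 24 July 2026: 153 days at 4.6% → €2387000 × 4.6% × 153/365 = €46026.5918
25 July – 14 October 2026: 82 days at 3.8% → €2387000 × 3.8% × 82/365 = €20377.7863
15 October – 31 December 2026: 78 days at 1.2% → €2387000 × 1.2% × 78/365 = €6121.1836
Total = €85788.1260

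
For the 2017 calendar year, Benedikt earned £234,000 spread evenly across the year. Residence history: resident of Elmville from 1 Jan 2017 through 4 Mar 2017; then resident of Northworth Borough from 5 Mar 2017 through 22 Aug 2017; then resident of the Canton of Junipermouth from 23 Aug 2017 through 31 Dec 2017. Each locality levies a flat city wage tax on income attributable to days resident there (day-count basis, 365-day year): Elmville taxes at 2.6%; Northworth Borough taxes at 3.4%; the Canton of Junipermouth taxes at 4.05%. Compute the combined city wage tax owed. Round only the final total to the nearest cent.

Elmville, 1 Jan – 4 Mar 2017: 63 days → £234,000 × 2.6% × 63/365 = £1,050.1151
Northworth Borough, 5 Mar – 22 Aug 2017: 171 days → £234,000 × 3.4% × 171/365 = £3,727.3315
The Canton of Junipermouth, 23 Aug – 31 Dec 2017: 131 days → £234,000 × 4.05% × 131/365 = £3,401.3342
Total = £8,178.7808

£8,178.78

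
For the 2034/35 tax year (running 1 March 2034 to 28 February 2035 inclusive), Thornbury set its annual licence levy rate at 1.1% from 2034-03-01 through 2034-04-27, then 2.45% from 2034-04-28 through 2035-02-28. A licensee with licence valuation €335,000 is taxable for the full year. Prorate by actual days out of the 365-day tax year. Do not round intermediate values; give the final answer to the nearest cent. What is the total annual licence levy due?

€7,488.86

2034-03-01 to 2034-04-27: 58 days at 1.1% → €335,000 × 1.1% × 58/365 = €585.5616
2034-04-28 to 2035-02-28: 307 days at 2.45% → €335,000 × 2.45% × 307/365 = €6,903.2945
Total = €7,488.8562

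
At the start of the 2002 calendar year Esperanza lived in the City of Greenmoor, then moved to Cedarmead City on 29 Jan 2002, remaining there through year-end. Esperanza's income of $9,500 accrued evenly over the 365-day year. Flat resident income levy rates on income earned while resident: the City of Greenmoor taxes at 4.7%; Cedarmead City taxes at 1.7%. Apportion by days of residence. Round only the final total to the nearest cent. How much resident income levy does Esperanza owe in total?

$183.36

The City of Greenmoor, 1 Jan – 28 Jan 2002: 28 days → $9,500 × 4.7% × 28/365 = $34.2521
Cedarmead City, 29 Jan – 31 Dec 2002: 337 days → $9,500 × 1.7% × 337/365 = $149.1110
Total = $183.3630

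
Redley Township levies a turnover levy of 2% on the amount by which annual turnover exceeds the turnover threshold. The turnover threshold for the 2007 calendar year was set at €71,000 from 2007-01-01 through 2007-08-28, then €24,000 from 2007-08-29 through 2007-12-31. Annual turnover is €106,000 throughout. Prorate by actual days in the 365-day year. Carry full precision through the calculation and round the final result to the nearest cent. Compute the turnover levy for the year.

2007-01-01 to 2007-08-28: 240 days, exemption €71,000 → (€106,000 − €71,000) × 2% × 240/365 = €460.2740
2007-08-29 to 2007-12-31: 125 days, exemption €24,000 → (€106,000 − €24,000) × 2% × 125/365 = €561.6438
Total = €1,021.9178

€1,021.92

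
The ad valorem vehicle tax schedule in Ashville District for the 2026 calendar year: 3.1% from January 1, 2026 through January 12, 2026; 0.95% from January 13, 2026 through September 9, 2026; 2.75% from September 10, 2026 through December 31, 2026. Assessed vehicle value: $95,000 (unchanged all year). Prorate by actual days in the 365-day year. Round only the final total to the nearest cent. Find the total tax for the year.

January 1 – January 12, 2026: 12 days at 3.1% → $95,000 × 3.1% × 12/365 = $96.8219
January 13 – September 9, 2026: 240 days at 0.95% → $95,000 × 0.95% × 240/365 = $593.4247
September 10 – December 31, 2026: 113 days at 2.75% → $95,000 × 2.75% × 113/365 = $808.8014
Total = $1,499.0479

$1,499.05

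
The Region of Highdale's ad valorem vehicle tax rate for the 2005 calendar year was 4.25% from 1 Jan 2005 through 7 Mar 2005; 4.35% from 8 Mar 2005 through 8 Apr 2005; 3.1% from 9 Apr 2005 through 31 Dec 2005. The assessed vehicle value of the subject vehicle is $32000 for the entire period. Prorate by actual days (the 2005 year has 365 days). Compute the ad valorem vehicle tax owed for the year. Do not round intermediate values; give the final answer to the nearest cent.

1 Jan – 7 Mar 2005: 66 days at 4.25% → $32000 × 4.25% × 66/365 = $245.9178
8 Mar – 8 Apr 2005: 32 days at 4.35% → $32000 × 4.35% × 32/365 = $122.0384
9 Apr – 31 Dec 2005: 267 days at 3.1% → $32000 × 3.1% × 267/365 = $725.6548
Total = $1093.6110

$1093.61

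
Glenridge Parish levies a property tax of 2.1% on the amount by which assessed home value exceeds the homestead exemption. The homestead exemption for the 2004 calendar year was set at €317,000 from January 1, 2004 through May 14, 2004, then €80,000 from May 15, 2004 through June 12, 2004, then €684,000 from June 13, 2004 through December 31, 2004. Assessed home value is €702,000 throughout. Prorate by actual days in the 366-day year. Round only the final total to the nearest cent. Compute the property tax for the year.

€4,225.76

January 1 – May 14, 2004: 135 days, exemption €317,000 → (€702,000 − €317,000) × 2.1% × 135/366 = €2,982.1721
May 15 – June 12, 2004: 29 days, exemption €80,000 → (€702,000 − €80,000) × 2.1% × 29/366 = €1,034.9672
June 13 – December 31, 2004: 202 days, exemption €684,000 → (€702,000 − €684,000) × 2.1% × 202/366 = €208.6230
Total = €4,225.7623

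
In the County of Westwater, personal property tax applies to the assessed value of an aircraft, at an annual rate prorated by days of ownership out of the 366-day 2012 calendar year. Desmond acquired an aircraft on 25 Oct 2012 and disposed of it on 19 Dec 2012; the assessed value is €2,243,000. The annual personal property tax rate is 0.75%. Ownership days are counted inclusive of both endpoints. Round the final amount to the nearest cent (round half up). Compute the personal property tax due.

€2,573.93

Days held (25 Oct – 19 Dec 2012): 56 out of 366
Tax = €2,243,000 × 0.75% × 56/366 = €2,573.9344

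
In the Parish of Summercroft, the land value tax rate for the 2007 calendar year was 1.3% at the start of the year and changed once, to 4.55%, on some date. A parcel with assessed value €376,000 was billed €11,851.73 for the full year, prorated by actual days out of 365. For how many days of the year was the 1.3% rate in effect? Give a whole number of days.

Let d = days at the first rate; then 365 − d days at the second rate.
€376,000 × [1.3%·d + 4.55%·(365−d)] / 365 = €11,851.73
Solving gives d = 157, so the new rate took effect on 7 June 2007.

157 days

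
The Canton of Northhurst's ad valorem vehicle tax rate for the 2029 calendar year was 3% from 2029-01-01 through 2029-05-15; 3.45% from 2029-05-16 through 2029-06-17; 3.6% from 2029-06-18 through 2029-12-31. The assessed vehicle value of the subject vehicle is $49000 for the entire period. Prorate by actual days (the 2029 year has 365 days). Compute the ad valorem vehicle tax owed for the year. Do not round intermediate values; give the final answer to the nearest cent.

$1648.62

2029-01-01 to 2029-05-15: 135 days at 3% → $49000 × 3% × 135/365 = $543.6986
2029-05-16 to 2029-06-17: 33 days at 3.45% → $49000 × 3.45% × 33/365 = $152.8397
2029-06-18 to 2029-12-31: 197 days at 3.6% → $49000 × 3.6% × 197/365 = $952.0767
Total = $1648.6151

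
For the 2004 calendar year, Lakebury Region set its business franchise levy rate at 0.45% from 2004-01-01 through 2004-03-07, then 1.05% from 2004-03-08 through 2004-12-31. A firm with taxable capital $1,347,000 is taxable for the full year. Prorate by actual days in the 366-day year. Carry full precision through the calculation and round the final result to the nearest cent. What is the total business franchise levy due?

$12,664.01

2004-01-01 to 2004-03-07: 67 days at 0.45% → $1,347,000 × 0.45% × 67/366 = $1,109.6189
2004-03-08 to 2004-12-31: 299 days at 1.05% → $1,347,000 × 1.05% × 299/366 = $11,554.3893
Total = $12,664.0082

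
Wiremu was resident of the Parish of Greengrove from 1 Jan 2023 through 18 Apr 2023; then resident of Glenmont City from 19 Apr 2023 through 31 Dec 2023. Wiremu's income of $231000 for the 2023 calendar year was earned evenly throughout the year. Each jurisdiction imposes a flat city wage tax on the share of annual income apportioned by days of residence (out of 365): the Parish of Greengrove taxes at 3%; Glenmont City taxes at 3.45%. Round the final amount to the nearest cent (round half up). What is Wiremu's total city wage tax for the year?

$7661.92

The Parish of Greengrove, 1 Jan – 18 Apr 2023: 108 days → $231000 × 3% × 108/365 = $2050.5205
Glenmont City, 19 Apr – 31 Dec 2023: 257 days → $231000 × 3.45% × 257/365 = $5611.4014
Total = $7661.9219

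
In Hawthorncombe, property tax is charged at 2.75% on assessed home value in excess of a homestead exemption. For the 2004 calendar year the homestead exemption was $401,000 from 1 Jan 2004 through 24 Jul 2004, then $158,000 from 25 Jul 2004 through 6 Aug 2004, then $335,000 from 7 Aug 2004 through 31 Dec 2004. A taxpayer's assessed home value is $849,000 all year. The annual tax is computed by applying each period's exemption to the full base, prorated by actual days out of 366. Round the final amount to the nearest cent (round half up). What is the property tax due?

$13,286.33

1 Jan – 24 Jul 2004: 206 days, exemption $401,000 → ($849,000 − $401,000) × 2.75% × 206/366 = $6,934.2077
25 Jul – 6 Aug 2004: 13 days, exemption $158,000 → ($849,000 − $158,000) × 2.75% × 13/366 = $674.9522
7 Aug – 31 Dec 2004: 147 days, exemption $335,000 → ($849,000 − $335,000) × 2.75% × 147/366 = $5,677.1721
Total = $13,286.3320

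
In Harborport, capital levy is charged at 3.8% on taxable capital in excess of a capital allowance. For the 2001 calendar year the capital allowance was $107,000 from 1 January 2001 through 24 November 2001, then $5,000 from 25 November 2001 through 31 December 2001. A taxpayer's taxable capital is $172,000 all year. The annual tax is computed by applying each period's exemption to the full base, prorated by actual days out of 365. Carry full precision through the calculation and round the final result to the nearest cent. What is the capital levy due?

$2,862.91

1 January – 24 November 2001: 328 days, exemption $107,000 → ($172,000 − $107,000) × 3.8% × 328/365 = $2,219.6164
25 November – 31 December 2001: 37 days, exemption $5,000 → ($172,000 − $5,000) × 3.8% × 37/365 = $643.2932
Total = $2,862.9096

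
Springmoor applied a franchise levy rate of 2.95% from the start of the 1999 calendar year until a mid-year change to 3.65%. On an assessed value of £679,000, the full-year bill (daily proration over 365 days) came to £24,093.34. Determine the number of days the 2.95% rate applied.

Let d = days at the first rate; then 365 − d days at the second rate.
£679,000 × [2.95%·d + 3.65%·(365−d)] / 365 = £24,093.34
Solving gives d = 53, so the new rate took effect on 23 February 1999.

53 days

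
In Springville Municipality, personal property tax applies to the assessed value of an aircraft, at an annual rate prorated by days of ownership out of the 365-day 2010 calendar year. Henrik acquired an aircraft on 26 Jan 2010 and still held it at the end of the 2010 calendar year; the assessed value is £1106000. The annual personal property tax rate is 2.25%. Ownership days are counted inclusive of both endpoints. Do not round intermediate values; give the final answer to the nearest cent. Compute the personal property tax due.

Days held (26 Jan – 31 Dec 2010): 340 out of 365
Tax = £1106000 × 2.25% × 340/365 = £23180.5479

£23180.55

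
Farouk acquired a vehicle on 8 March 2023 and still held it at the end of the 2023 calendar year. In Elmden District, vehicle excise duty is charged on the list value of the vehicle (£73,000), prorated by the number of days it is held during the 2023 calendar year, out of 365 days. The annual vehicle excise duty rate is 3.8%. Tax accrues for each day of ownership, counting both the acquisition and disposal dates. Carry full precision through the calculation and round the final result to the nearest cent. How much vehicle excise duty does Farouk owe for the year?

Days held (8 March – 31 December 2023): 299 out of 365
Tax = £73,000 × 3.8% × 299/365 = £2,272.4000

£2,272.40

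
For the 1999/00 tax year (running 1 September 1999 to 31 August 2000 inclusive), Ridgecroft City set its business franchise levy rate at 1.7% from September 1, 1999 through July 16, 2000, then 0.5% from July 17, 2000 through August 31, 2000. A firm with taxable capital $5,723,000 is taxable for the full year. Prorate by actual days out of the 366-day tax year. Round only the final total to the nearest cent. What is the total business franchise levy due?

$88,659.59

September 1, 1999 – July 16, 2000: 320 days at 1.7% → $5,723,000 × 1.7% × 320/366 = $85,063.1694
July 17 – August 31, 2000: 46 days at 0.5% → $5,723,000 × 0.5% × 46/366 = $3,596.4208
Total = $88,659.5902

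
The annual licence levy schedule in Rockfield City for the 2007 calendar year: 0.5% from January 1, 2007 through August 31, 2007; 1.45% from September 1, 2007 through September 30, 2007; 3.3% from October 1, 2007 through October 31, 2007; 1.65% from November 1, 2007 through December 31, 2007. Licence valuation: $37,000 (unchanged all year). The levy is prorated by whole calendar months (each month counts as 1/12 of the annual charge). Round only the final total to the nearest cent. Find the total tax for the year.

January 1 – August 31, 2007: 8 months at 0.5% → $37,000 × 0.5% × 8/12 = $123.3333
September 1 – September 30, 2007: 1 month at 1.45% → $37,000 × 1.45% × 1/12 = $44.7083
October 1 – October 31, 2007: 1 month at 3.3% → $37,000 × 3.3% × 1/12 = $101.7500
November 1 – December 31, 2007: 2 months at 1.65% → $37,000 × 1.65% × 2/12 = $101.7500
Total = $371.5417

$371.54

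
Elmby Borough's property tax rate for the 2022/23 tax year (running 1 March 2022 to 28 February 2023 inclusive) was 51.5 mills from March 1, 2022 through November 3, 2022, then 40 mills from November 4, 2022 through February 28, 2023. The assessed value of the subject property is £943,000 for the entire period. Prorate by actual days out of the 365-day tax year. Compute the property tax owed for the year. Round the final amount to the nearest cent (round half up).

£45,088.32

March 1 – November 3, 2022: 248 days at 51.5 mills → £943,000 × 5.15% × 248/365 = £32,997.2493
November 4, 2022 – February 28, 2023: 117 days at 40 mills → £943,000 × 4% × 117/365 = £12,091.0685
Total = £45,088.3178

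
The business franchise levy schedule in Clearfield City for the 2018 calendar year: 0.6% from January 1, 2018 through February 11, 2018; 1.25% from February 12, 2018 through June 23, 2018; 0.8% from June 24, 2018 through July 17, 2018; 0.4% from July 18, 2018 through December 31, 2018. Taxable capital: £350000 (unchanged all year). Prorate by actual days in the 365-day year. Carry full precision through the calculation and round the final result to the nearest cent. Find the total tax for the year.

£2648.49

January 1 – February 11, 2018: 42 days at 0.6% → £350000 × 0.6% × 42/365 = £241.6438
February 12 – June 23, 2018: 132 days at 1.25% → £350000 × 1.25% × 132/365 = £1582.1918
June 24 – July 17, 2018: 24 days at 0.8% → £350000 × 0.8% × 24/365 = £184.1096
July 18 – December 31, 2018: 167 days at 0.4% → £350000 × 0.4% × 167/365 = £640.5479
Total = £2648.4932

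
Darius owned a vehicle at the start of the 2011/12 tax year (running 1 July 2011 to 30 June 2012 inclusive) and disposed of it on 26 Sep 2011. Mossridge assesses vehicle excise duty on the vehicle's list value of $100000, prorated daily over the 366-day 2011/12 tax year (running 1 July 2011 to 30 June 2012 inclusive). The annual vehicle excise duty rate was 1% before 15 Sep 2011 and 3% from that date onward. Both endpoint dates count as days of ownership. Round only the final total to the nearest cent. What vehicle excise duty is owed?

1 Jul – 14 Sep 2011: 76 days at 1% → $100000 × 1% × 76/366 = $207.6503
15 Sep – 26 Sep 2011: 12 days at 3% → $100000 × 3% × 12/366 = $98.3607
Total = $306.0109

$306.01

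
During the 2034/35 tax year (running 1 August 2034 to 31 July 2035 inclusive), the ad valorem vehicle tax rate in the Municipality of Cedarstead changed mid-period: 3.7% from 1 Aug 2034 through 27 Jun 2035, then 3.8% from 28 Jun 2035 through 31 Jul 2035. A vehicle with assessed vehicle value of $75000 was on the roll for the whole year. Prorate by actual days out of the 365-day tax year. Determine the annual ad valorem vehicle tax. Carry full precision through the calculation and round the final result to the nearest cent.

1 Aug 2034 – 27 Jun 2035: 331 days at 3.7% → $75000 × 3.7% × 331/365 = $2516.5068
28 Jun – 31 Jul 2035: 34 days at 3.8% → $75000 × 3.8% × 34/365 = $265.4795
Total = $2781.9863

$2781.99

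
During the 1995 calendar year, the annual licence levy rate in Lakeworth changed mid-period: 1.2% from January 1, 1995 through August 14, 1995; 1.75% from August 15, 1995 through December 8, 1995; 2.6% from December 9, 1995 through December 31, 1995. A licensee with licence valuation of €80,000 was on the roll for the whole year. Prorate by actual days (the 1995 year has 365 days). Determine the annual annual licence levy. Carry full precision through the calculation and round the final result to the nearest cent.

€1,170.41

January 1 – August 14, 1995: 226 days at 1.2% → €80,000 × 1.2% × 226/365 = €594.4110
August 15 – December 8, 1995: 116 days at 1.75% → €80,000 × 1.75% × 116/365 = €444.9315
December 9 – December 31, 1995: 23 days at 2.6% → €80,000 × 2.6% × 23/365 = €131.0685
Total = €1,170.4110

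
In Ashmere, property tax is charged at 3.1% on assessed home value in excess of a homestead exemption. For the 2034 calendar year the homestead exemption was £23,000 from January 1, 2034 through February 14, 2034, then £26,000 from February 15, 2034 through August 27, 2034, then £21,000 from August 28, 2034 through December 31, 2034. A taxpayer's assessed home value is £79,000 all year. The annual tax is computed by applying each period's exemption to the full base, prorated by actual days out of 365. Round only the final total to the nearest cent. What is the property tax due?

January 1 – February 14, 2034: 45 days, exemption £23,000 → (£79,000 − £23,000) × 3.1% × 45/365 = £214.0274
February 15 – August 27, 2034: 194 days, exemption £26,000 → (£79,000 − £26,000) × 3.1% × 194/365 = £873.2658
August 28 – December 31, 2034: 126 days, exemption £21,000 → (£79,000 − £21,000) × 3.1% × 126/365 = £620.6795
Total = £1,707.9726

£1,707.97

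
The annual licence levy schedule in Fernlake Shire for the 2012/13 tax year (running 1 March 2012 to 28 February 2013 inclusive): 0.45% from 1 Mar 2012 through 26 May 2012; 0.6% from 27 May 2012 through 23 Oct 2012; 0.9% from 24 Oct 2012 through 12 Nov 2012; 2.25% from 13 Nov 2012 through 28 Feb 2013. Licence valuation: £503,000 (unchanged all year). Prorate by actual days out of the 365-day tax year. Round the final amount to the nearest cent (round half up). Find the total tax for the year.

1 Mar – 26 May 2012: 87 days at 0.45% → £503,000 × 0.45% × 87/365 = £539.5192
27 May – 23 Oct 2012: 150 days at 0.6% → £503,000 × 0.6% × 150/365 = £1,240.2740
24 Oct – 12 Nov 2012: 20 days at 0.9% → £503,000 × 0.9% × 20/365 = £248.0548
13 Nov 2012 – 28 Feb 2013: 108 days at 2.25% → £503,000 × 2.25% × 108/365 = £3,348.7397
Total = £5,376.5877

£5,376.59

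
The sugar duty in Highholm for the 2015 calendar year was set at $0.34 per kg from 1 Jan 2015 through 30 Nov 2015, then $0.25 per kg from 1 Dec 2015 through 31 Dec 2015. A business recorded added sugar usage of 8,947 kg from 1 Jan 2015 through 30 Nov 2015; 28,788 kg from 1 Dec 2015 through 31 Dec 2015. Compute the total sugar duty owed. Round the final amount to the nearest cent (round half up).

1 Jan – 30 Nov 2015: 8,947 kg at $0.34/kg → $3,041.98
1 Dec – 31 Dec 2015: 28,788 kg at $0.25/kg → $7,197.00

$10,238.98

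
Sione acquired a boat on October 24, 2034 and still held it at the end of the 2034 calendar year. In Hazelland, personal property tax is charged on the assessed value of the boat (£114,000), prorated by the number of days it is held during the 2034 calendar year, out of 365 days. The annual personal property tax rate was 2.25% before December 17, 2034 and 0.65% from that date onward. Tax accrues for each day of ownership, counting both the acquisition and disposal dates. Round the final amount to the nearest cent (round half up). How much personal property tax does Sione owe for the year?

£409.93

October 24 – December 16, 2034: 54 days at 2.25% → £114,000 × 2.25% × 54/365 = £379.4795
December 17 – December 31, 2034: 15 days at 0.65% → £114,000 × 0.65% × 15/365 = £30.4521
Total = £409.9315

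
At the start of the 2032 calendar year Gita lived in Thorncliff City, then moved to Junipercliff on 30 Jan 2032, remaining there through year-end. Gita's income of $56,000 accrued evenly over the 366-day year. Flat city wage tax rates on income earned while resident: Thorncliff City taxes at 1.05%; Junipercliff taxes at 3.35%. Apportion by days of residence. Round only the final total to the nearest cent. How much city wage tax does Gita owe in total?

$1,773.95

Thorncliff City, 1 Jan – 29 Jan 2032: 29 days → $56,000 × 1.05% × 29/366 = $46.5902
Junipercliff, 30 Jan – 31 Dec 2032: 337 days → $56,000 × 3.35% × 337/366 = $1,727.3552
Total = $1,773.9454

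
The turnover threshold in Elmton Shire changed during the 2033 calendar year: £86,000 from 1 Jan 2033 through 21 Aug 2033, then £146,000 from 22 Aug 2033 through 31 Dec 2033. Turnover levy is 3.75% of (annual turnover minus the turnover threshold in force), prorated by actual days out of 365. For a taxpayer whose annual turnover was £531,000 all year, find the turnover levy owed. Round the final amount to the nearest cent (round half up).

£15,873.80

1 Jan – 21 Aug 2033: 233 days, exemption £86,000 → (£531,000 − £86,000) × 3.75% × 233/365 = £10,652.5685
22 Aug – 31 Dec 2033: 132 days, exemption £146,000 → (£531,000 − £146,000) × 3.75% × 132/365 = £5,221.2329
Total = £15,873.8014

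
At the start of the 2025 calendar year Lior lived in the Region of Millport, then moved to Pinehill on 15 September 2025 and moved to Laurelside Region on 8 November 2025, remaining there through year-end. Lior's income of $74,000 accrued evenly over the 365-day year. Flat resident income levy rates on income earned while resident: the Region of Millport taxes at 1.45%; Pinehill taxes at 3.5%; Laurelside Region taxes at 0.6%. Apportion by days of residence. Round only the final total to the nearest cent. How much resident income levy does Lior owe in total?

$1,204.38

The Region of Millport, 1 January – 14 September 2025: 257 days → $74,000 × 1.45% × 257/365 = $755.5096
Pinehill, 15 September – 7 November 2025: 54 days → $74,000 × 3.5% × 54/365 = $383.1781
Laurelside Region, 8 November – 31 December 2025: 54 days → $74,000 × 0.6% × 54/365 = $65.6877
Total = $1,204.3753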